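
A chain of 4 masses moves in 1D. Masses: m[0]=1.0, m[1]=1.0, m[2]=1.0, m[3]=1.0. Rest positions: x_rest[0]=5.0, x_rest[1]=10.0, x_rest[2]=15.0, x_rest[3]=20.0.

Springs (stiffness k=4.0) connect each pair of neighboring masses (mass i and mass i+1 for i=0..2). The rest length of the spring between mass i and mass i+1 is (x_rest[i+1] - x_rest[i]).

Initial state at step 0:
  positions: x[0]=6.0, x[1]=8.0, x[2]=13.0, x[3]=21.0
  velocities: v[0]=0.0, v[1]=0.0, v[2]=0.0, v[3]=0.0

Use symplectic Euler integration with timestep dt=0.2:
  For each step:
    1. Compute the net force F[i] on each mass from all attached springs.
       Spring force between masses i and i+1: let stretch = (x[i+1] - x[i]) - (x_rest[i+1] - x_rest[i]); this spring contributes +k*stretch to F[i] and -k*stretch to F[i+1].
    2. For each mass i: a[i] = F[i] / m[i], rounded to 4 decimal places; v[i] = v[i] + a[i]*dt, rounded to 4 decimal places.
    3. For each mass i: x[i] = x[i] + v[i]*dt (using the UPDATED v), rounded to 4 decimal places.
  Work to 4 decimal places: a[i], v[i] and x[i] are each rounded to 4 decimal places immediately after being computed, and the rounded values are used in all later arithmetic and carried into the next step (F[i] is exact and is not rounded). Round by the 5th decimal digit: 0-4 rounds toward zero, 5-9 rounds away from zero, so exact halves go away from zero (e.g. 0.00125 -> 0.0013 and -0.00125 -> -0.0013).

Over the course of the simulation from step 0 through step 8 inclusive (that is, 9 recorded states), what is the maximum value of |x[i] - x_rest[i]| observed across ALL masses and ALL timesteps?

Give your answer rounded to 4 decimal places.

Step 0: x=[6.0000 8.0000 13.0000 21.0000] v=[0.0000 0.0000 0.0000 0.0000]
Step 1: x=[5.5200 8.4800 13.4800 20.5200] v=[-2.4000 2.4000 2.4000 -2.4000]
Step 2: x=[4.7136 9.2864 14.2864 19.7136] v=[-4.0320 4.0320 4.0320 -4.0320]
Step 3: x=[3.8388 10.1612 15.1612 18.8388] v=[-4.3738 4.3738 4.3738 -4.3738]
Step 4: x=[3.1756 10.8244 15.8244 18.1756] v=[-3.3159 3.3159 3.3159 -3.3159]
Step 5: x=[2.9362 11.0638 16.0638 17.9362] v=[-1.1969 1.1969 1.1969 -1.1969]
Step 6: x=[3.1972 10.8028 15.8028 18.1972] v=[1.3052 -1.3052 -1.3052 1.3052]
Step 7: x=[3.8751 10.1249 15.1249 18.8751] v=[3.3897 -3.3897 -3.3897 3.3897]
Step 8: x=[4.7530 9.2470 14.2470 19.7530] v=[4.3895 -4.3895 -4.3895 4.3895]
Max displacement = 2.0638

Answer: 2.0638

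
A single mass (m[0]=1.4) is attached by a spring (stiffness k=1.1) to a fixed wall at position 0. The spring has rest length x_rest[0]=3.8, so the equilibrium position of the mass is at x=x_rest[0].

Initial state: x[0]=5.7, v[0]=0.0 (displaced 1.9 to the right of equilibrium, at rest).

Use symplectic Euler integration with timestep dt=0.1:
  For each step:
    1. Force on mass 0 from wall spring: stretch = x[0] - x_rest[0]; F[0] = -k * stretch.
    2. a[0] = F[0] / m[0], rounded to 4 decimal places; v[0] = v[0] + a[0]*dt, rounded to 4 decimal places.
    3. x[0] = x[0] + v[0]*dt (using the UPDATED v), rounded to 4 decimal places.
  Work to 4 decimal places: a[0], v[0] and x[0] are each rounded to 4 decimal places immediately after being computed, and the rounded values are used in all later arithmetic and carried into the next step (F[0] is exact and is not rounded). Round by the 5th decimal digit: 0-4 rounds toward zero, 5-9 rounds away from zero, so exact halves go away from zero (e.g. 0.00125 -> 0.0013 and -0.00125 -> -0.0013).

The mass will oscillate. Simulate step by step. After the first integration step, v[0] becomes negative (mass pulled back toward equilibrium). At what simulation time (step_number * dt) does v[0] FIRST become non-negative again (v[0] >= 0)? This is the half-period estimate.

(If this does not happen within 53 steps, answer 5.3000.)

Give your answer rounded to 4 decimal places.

Step 0: x=[5.7000] v=[0.0000]
Step 1: x=[5.6851] v=[-0.1493]
Step 2: x=[5.6554] v=[-0.2974]
Step 3: x=[5.6111] v=[-0.4432]
Step 4: x=[5.5526] v=[-0.5855]
Step 5: x=[5.4803] v=[-0.7232]
Step 6: x=[5.3948] v=[-0.8552]
Step 7: x=[5.2968] v=[-0.9805]
Step 8: x=[5.1870] v=[-1.0981]
Step 9: x=[5.0663] v=[-1.2071]
Step 10: x=[4.9356] v=[-1.3066]
Step 11: x=[4.7960] v=[-1.3958]
Step 12: x=[4.6486] v=[-1.4741]
Step 13: x=[4.4945] v=[-1.5408]
Step 14: x=[4.3350] v=[-1.5954]
Step 15: x=[4.1713] v=[-1.6374]
Step 16: x=[4.0046] v=[-1.6666]
Step 17: x=[3.8363] v=[-1.6827]
Step 18: x=[3.6677] v=[-1.6856]
Step 19: x=[3.5002] v=[-1.6752]
Step 20: x=[3.3350] v=[-1.6516]
Step 21: x=[3.1735] v=[-1.6151]
Step 22: x=[3.0169] v=[-1.5659]
Step 23: x=[2.8665] v=[-1.5044]
Step 24: x=[2.7234] v=[-1.4311]
Step 25: x=[2.5888] v=[-1.3465]
Step 26: x=[2.4637] v=[-1.2513]
Step 27: x=[2.3491] v=[-1.1463]
Step 28: x=[2.2459] v=[-1.0323]
Step 29: x=[2.1549] v=[-0.9102]
Step 30: x=[2.0768] v=[-0.7809]
Step 31: x=[2.0123] v=[-0.6455]
Step 32: x=[1.9618] v=[-0.5050]
Step 33: x=[1.9257] v=[-0.3606]
Step 34: x=[1.9044] v=[-0.2133]
Step 35: x=[1.8980] v=[-0.0644]
Step 36: x=[1.9065] v=[0.0850]
First v>=0 after going negative at step 36, time=3.6000

Answer: 3.6000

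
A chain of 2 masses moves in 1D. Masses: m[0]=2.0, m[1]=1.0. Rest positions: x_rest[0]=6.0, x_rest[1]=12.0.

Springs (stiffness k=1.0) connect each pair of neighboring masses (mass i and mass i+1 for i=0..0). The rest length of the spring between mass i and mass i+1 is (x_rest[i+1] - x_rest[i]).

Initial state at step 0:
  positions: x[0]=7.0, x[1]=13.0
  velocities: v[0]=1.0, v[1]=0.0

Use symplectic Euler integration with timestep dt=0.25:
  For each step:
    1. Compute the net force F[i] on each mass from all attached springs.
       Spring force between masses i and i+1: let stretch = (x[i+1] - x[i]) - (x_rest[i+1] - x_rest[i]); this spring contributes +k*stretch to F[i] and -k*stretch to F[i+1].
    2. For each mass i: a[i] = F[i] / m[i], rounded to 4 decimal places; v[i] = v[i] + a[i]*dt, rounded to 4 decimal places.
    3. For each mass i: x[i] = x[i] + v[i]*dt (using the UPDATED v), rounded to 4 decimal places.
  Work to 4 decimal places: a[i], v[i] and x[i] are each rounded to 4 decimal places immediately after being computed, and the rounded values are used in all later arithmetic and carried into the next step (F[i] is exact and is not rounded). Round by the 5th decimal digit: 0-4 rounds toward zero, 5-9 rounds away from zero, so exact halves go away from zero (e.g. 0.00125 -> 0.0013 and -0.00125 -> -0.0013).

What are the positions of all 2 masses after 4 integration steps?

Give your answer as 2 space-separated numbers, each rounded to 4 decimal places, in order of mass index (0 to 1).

Answer: 7.9262 13.1476

Derivation:
Step 0: x=[7.0000 13.0000] v=[1.0000 0.0000]
Step 1: x=[7.2500 13.0000] v=[1.0000 0.0000]
Step 2: x=[7.4922 13.0156] v=[0.9688 0.0625]
Step 3: x=[7.7195 13.0610] v=[0.9092 0.1817]
Step 4: x=[7.9262 13.1476] v=[0.8269 0.3463]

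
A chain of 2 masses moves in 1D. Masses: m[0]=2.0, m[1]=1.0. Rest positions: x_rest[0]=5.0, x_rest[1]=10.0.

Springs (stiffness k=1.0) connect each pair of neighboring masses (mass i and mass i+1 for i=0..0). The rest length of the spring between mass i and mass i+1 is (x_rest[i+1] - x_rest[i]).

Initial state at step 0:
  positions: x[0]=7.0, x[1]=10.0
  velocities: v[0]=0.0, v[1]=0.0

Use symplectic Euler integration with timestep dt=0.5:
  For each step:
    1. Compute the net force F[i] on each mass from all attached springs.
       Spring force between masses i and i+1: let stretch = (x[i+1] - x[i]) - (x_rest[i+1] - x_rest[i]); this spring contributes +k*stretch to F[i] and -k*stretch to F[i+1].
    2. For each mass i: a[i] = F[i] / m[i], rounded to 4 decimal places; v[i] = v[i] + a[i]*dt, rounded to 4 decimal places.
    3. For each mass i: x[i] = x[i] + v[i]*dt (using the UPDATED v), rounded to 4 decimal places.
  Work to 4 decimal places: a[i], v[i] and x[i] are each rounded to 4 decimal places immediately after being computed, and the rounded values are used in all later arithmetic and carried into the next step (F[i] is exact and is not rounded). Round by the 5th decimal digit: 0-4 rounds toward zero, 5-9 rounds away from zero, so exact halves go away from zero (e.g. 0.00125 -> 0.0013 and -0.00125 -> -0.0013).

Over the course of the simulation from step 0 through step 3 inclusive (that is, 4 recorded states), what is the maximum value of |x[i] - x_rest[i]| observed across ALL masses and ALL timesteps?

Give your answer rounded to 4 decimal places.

Step 0: x=[7.0000 10.0000] v=[0.0000 0.0000]
Step 1: x=[6.7500 10.5000] v=[-0.5000 1.0000]
Step 2: x=[6.3438 11.3125] v=[-0.8125 1.6250]
Step 3: x=[5.9336 12.1329] v=[-0.8204 1.6407]
Max displacement = 2.1329

Answer: 2.1329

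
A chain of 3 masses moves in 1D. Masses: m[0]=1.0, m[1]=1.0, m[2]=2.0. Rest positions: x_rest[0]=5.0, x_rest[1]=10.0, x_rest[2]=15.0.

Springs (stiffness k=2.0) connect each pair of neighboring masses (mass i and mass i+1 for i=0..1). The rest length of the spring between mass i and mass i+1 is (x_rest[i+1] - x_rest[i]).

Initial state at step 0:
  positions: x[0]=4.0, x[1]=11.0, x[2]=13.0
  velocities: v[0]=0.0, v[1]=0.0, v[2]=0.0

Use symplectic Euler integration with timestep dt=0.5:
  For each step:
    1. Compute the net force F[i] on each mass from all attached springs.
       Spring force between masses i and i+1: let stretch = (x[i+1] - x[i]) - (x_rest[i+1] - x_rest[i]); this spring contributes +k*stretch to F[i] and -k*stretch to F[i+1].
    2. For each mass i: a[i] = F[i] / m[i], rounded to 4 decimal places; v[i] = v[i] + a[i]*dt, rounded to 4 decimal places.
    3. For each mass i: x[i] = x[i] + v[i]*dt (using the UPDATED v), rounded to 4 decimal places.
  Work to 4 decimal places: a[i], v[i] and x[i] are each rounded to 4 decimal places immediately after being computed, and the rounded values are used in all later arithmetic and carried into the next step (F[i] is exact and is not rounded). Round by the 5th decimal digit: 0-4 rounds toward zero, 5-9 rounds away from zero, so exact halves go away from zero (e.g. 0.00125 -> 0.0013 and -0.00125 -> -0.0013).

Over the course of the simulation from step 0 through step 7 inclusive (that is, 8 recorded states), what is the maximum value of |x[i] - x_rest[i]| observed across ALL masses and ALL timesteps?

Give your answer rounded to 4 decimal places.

Step 0: x=[4.0000 11.0000 13.0000] v=[0.0000 0.0000 0.0000]
Step 1: x=[5.0000 8.5000 13.7500] v=[2.0000 -5.0000 1.5000]
Step 2: x=[5.2500 6.8750 14.4375] v=[0.5000 -3.2500 1.3750]
Step 3: x=[3.8125 8.2188 14.4844] v=[-2.8750 2.6875 0.0938]
Step 4: x=[2.0782 10.4922 14.2149] v=[-3.4687 4.5468 -0.5390]
Step 5: x=[2.0509 10.4200 14.2648] v=[-0.0547 -0.1445 0.0997]
Step 6: x=[3.7081 8.0856 14.6035] v=[3.3144 -4.6688 0.6773]
Step 7: x=[5.0541 6.8214 14.5627] v=[2.6919 -2.5284 -0.0817]
Max displacement = 3.1786

Answer: 3.1786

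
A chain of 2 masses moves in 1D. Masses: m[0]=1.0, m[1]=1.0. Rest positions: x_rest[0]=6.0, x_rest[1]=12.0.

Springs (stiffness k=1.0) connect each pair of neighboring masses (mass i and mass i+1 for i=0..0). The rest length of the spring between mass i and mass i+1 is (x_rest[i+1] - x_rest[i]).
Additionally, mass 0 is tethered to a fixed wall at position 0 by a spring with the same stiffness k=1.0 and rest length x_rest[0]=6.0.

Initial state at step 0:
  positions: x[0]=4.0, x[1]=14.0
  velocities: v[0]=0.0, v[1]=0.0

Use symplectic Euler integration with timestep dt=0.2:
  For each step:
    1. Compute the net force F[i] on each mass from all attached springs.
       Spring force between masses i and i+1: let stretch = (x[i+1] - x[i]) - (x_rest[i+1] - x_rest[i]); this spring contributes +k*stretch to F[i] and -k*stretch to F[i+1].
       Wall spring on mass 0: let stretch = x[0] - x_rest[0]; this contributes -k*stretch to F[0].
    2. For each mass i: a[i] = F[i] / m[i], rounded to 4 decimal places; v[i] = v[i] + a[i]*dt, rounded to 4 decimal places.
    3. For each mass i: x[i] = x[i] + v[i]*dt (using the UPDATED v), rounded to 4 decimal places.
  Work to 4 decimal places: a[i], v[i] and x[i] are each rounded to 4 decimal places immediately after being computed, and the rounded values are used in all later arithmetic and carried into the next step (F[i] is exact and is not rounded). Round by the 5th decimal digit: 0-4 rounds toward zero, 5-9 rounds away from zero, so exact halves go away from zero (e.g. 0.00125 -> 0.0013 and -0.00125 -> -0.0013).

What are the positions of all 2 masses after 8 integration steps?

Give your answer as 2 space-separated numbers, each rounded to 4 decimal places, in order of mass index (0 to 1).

Step 0: x=[4.0000 14.0000] v=[0.0000 0.0000]
Step 1: x=[4.2400 13.8400] v=[1.2000 -0.8000]
Step 2: x=[4.6944 13.5360] v=[2.2720 -1.5200]
Step 3: x=[5.3147 13.1183] v=[3.1014 -2.0883]
Step 4: x=[6.0345 12.6285] v=[3.5992 -2.4490]
Step 5: x=[6.7767 12.1149] v=[3.7111 -2.5678]
Step 6: x=[7.4614 11.6278] v=[3.4234 -2.4354]
Step 7: x=[8.0143 11.2141] v=[2.7644 -2.0687]
Step 8: x=[8.3746 10.9124] v=[1.8015 -1.5087]

Answer: 8.3746 10.9124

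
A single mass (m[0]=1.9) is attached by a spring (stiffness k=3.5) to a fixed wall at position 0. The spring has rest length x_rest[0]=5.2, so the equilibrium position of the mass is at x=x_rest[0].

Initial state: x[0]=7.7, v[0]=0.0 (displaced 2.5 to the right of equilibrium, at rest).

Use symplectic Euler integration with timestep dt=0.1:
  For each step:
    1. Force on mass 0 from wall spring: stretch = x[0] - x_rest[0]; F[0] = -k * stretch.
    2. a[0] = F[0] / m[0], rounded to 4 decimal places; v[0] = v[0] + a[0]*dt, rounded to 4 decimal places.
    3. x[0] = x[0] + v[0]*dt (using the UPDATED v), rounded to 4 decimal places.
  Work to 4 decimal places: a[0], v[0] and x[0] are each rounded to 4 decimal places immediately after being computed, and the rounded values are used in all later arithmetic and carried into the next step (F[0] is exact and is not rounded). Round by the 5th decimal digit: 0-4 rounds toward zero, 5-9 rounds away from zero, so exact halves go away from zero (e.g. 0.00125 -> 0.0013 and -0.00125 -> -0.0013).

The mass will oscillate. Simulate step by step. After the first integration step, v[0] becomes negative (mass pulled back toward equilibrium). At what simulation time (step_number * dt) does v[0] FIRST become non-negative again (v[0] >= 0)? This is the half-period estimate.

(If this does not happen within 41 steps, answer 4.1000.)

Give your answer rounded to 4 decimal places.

Answer: 2.4000

Derivation:
Step 0: x=[7.7000] v=[0.0000]
Step 1: x=[7.6540] v=[-0.4605]
Step 2: x=[7.5627] v=[-0.9126]
Step 3: x=[7.4279] v=[-1.3478]
Step 4: x=[7.2521] v=[-1.7582]
Step 5: x=[7.0385] v=[-2.1362]
Step 6: x=[6.7910] v=[-2.4749]
Step 7: x=[6.5142] v=[-2.7680]
Step 8: x=[6.2132] v=[-3.0101]
Step 9: x=[5.8935] v=[-3.1967]
Step 10: x=[5.5611] v=[-3.3245]
Step 11: x=[5.2220] v=[-3.3910]
Step 12: x=[4.8825] v=[-3.3951]
Step 13: x=[4.5488] v=[-3.3366]
Step 14: x=[4.2271] v=[-3.2166]
Step 15: x=[3.9234] v=[-3.0374]
Step 16: x=[3.6432] v=[-2.8022]
Step 17: x=[3.3917] v=[-2.5154]
Step 18: x=[3.1735] v=[-2.1823]
Step 19: x=[2.9926] v=[-1.8090]
Step 20: x=[2.8524] v=[-1.4024]
Step 21: x=[2.7554] v=[-0.9700]
Step 22: x=[2.7034] v=[-0.5197]
Step 23: x=[2.6974] v=[-0.0598]
Step 24: x=[2.7375] v=[0.4012]
First v>=0 after going negative at step 24, time=2.4000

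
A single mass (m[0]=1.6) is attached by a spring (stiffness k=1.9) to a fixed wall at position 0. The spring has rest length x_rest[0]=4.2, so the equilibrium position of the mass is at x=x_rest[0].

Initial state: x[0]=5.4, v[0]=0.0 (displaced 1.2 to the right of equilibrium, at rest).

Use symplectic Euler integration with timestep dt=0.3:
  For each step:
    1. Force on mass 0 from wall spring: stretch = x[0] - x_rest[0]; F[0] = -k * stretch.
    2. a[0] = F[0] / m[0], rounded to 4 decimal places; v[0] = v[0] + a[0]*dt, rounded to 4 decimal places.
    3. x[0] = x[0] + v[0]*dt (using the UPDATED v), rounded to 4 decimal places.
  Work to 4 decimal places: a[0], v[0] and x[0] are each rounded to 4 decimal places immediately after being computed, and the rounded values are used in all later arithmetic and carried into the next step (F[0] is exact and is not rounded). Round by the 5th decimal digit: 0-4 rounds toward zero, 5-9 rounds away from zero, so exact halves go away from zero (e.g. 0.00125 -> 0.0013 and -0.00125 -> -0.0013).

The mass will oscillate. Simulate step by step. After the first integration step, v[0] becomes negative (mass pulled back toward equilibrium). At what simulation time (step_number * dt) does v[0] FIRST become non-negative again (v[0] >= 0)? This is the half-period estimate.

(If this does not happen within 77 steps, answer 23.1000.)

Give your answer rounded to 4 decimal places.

Step 0: x=[5.4000] v=[0.0000]
Step 1: x=[5.2718] v=[-0.4275]
Step 2: x=[5.0290] v=[-0.8093]
Step 3: x=[4.6976] v=[-1.1046]
Step 4: x=[4.3130] v=[-1.2819]
Step 5: x=[3.9163] v=[-1.3222]
Step 6: x=[3.5500] v=[-1.2211]
Step 7: x=[3.2532] v=[-0.9895]
Step 8: x=[3.0575] v=[-0.6522]
Step 9: x=[2.9839] v=[-0.2452]
Step 10: x=[3.0403] v=[0.1880]
First v>=0 after going negative at step 10, time=3.0000

Answer: 3.0000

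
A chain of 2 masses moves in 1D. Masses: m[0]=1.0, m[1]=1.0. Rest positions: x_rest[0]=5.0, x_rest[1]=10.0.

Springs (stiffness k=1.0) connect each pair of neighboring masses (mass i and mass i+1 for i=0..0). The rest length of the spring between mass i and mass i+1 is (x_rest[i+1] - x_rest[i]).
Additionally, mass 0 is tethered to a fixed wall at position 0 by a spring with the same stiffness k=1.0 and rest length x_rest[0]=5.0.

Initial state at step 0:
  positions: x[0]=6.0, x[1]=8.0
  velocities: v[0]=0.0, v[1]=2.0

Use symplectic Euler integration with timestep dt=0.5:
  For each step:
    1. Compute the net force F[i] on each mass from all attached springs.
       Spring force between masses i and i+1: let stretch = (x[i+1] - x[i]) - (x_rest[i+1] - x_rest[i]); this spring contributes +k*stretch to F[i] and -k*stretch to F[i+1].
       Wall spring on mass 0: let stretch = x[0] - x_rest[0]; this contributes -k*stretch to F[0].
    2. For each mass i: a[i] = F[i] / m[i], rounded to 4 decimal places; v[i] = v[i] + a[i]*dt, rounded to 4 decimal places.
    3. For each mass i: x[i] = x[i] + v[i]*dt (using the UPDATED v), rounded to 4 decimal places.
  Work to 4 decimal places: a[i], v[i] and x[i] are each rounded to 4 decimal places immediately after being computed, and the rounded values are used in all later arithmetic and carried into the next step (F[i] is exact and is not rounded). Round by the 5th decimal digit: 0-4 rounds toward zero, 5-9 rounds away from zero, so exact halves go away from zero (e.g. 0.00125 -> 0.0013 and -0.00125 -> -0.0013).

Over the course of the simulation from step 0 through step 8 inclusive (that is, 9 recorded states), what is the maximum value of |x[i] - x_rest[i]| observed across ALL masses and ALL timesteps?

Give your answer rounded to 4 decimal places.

Answer: 3.6700

Derivation:
Step 0: x=[6.0000 8.0000] v=[0.0000 2.0000]
Step 1: x=[5.0000 9.7500] v=[-2.0000 3.5000]
Step 2: x=[3.9375 11.5625] v=[-2.1250 3.6250]
Step 3: x=[3.7969 12.7188] v=[-0.2813 2.3125]
Step 4: x=[4.9375 12.8946] v=[2.2812 0.3516]
Step 5: x=[6.8330 12.3311] v=[3.7910 -1.1270]
Step 6: x=[8.3948 11.6431] v=[3.1236 -1.3761]
Step 7: x=[8.6700 11.3930] v=[0.5504 -0.5003]
Step 8: x=[7.4585 11.7121] v=[-2.4231 0.6382]
Max displacement = 3.6700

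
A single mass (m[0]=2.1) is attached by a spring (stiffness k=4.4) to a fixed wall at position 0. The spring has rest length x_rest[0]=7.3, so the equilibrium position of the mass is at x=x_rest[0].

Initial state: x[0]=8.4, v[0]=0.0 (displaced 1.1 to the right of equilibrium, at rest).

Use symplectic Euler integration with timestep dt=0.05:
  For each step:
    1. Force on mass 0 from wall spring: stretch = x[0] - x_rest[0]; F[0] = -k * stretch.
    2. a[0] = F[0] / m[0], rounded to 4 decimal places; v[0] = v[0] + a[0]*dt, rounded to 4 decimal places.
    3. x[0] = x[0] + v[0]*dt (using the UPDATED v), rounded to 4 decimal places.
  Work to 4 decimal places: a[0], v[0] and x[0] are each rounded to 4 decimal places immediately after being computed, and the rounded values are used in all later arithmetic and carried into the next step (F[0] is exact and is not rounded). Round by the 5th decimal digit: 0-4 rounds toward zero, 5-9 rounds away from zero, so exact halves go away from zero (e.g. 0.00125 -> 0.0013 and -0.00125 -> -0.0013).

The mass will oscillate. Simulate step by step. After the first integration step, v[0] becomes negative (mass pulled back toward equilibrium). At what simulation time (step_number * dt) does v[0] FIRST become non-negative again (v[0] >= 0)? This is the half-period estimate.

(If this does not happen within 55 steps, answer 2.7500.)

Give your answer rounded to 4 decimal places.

Step 0: x=[8.4000] v=[0.0000]
Step 1: x=[8.3942] v=[-0.1152]
Step 2: x=[8.3827] v=[-0.2298]
Step 3: x=[8.3655] v=[-0.3432]
Step 4: x=[8.3428] v=[-0.4548]
Step 5: x=[8.3146] v=[-0.5640]
Step 6: x=[8.2811] v=[-0.6703]
Step 7: x=[8.2424] v=[-0.7731]
Step 8: x=[8.1988] v=[-0.8718]
Step 9: x=[8.1505] v=[-0.9660]
Step 10: x=[8.0977] v=[-1.0551]
Step 11: x=[8.0408] v=[-1.1387]
Step 12: x=[7.9800] v=[-1.2163]
Step 13: x=[7.9156] v=[-1.2875]
Step 14: x=[7.8480] v=[-1.3520]
Step 15: x=[7.7775] v=[-1.4094]
Step 16: x=[7.7045] v=[-1.4594]
Step 17: x=[7.6294] v=[-1.5018]
Step 18: x=[7.5526] v=[-1.5363]
Step 19: x=[7.4745] v=[-1.5628]
Step 20: x=[7.3954] v=[-1.5811]
Step 21: x=[7.3158] v=[-1.5911]
Step 22: x=[7.2362] v=[-1.5928]
Step 23: x=[7.1569] v=[-1.5861]
Step 24: x=[7.0783] v=[-1.5711]
Step 25: x=[7.0009] v=[-1.5479]
Step 26: x=[6.9251] v=[-1.5166]
Step 27: x=[6.8512] v=[-1.4773]
Step 28: x=[6.7797] v=[-1.4303]
Step 29: x=[6.7109] v=[-1.3758]
Step 30: x=[6.6452] v=[-1.3141]
Step 31: x=[6.5829] v=[-1.2455]
Step 32: x=[6.5244] v=[-1.1704]
Step 33: x=[6.4699] v=[-1.0891]
Step 34: x=[6.4198] v=[-1.0021]
Step 35: x=[6.3743] v=[-0.9099]
Step 36: x=[6.3337] v=[-0.8129]
Step 37: x=[6.2981] v=[-0.7117]
Step 38: x=[6.2678] v=[-0.6067]
Step 39: x=[6.2429] v=[-0.4986]
Step 40: x=[6.2235] v=[-0.3879]
Step 41: x=[6.2097] v=[-0.2751]
Step 42: x=[6.2017] v=[-0.1609]
Step 43: x=[6.1994] v=[-0.0458]
Step 44: x=[6.2029] v=[0.0695]
First v>=0 after going negative at step 44, time=2.2000

Answer: 2.2000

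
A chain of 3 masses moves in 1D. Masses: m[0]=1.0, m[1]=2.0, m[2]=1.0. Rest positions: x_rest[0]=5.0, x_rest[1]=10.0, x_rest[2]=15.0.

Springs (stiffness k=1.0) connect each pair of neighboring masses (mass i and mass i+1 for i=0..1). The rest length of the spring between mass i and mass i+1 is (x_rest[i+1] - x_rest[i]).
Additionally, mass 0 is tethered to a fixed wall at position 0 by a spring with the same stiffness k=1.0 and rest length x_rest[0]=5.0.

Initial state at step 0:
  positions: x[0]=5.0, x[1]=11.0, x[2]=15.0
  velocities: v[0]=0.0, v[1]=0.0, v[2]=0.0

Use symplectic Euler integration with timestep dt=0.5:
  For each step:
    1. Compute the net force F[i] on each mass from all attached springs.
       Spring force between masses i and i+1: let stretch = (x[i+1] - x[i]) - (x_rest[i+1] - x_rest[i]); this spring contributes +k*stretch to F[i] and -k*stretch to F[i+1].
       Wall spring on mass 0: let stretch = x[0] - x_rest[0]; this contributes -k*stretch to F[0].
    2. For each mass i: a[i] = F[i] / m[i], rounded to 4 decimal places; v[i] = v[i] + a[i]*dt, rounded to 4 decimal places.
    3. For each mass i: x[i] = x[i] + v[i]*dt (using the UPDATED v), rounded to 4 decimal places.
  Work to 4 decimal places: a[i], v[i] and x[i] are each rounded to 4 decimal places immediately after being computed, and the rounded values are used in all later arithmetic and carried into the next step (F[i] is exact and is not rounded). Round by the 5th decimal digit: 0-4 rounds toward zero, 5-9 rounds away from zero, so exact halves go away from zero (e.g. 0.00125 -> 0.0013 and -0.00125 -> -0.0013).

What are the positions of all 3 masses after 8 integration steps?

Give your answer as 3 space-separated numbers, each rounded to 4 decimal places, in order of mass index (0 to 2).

Step 0: x=[5.0000 11.0000 15.0000] v=[0.0000 0.0000 0.0000]
Step 1: x=[5.2500 10.7500 15.2500] v=[0.5000 -0.5000 0.5000]
Step 2: x=[5.5625 10.3750 15.6250] v=[0.6250 -0.7500 0.7500]
Step 3: x=[5.6875 10.0547 15.9375] v=[0.2500 -0.6406 0.6250]
Step 4: x=[5.4824 9.9239 16.0293] v=[-0.4102 -0.2617 0.1836]
Step 5: x=[5.0171 10.0011 15.8448] v=[-0.9307 0.1543 -0.3691]
Step 6: x=[4.5435 10.1858 15.4493] v=[-0.9473 0.3693 -0.7910]
Step 7: x=[4.3446 10.3231 14.9879] v=[-0.3979 0.2746 -0.9228]
Step 8: x=[4.5542 10.2962 14.6103] v=[0.4191 -0.0539 -0.7552]

Answer: 4.5542 10.2962 14.6103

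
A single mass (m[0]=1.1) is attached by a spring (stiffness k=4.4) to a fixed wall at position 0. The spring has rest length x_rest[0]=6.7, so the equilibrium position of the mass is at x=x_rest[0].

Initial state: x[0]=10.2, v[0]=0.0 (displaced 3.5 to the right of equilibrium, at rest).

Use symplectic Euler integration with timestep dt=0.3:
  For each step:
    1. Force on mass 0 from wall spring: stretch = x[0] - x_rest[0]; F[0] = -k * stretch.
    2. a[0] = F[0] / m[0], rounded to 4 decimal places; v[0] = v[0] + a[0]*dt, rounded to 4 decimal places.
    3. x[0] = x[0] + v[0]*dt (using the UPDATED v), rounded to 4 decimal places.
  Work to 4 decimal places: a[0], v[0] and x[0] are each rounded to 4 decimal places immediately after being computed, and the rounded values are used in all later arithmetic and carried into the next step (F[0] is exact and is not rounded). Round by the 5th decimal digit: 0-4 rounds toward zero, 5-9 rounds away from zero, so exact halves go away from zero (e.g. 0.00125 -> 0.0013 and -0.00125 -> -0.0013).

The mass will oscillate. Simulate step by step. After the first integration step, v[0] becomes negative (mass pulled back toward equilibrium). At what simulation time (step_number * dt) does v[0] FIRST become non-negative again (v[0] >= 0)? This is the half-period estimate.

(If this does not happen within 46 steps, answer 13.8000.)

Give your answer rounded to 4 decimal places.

Answer: 1.8000

Derivation:
Step 0: x=[10.2000] v=[0.0000]
Step 1: x=[8.9400] v=[-4.2000]
Step 2: x=[6.8736] v=[-6.8880]
Step 3: x=[4.7447] v=[-7.0963]
Step 4: x=[3.3197] v=[-4.7499]
Step 5: x=[3.1117] v=[-0.6935]
Step 6: x=[4.1955] v=[3.6125]
First v>=0 after going negative at step 6, time=1.8000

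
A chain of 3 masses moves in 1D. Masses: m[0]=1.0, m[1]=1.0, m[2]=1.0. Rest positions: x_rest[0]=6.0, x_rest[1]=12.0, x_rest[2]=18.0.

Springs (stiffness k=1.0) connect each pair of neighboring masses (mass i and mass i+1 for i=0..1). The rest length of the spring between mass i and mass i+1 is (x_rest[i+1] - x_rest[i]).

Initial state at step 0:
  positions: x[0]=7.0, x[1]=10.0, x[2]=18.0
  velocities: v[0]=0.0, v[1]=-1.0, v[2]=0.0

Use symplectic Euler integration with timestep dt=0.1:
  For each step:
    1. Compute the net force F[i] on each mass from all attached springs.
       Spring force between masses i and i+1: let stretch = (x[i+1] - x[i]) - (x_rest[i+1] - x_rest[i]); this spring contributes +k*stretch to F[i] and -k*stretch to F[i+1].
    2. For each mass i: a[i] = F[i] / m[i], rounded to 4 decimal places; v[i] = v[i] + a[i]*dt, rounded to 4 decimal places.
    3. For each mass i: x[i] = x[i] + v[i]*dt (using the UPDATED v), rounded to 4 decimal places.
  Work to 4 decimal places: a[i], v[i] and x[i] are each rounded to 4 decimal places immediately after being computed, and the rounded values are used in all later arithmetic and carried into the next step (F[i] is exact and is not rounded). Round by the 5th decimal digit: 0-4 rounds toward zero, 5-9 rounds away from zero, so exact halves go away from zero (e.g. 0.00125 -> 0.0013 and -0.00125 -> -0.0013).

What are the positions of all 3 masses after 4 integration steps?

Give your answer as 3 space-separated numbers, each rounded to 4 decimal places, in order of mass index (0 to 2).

Step 0: x=[7.0000 10.0000 18.0000] v=[0.0000 -1.0000 0.0000]
Step 1: x=[6.9700 9.9500 17.9800] v=[-0.3000 -0.5000 -0.2000]
Step 2: x=[6.9098 9.9505 17.9397] v=[-0.6020 0.0050 -0.4030]
Step 3: x=[6.8200 10.0005 17.8795] v=[-0.8979 0.4999 -0.6019]
Step 4: x=[6.7020 10.0975 17.8005] v=[-1.1799 0.9698 -0.7898]

Answer: 6.7020 10.0975 17.8005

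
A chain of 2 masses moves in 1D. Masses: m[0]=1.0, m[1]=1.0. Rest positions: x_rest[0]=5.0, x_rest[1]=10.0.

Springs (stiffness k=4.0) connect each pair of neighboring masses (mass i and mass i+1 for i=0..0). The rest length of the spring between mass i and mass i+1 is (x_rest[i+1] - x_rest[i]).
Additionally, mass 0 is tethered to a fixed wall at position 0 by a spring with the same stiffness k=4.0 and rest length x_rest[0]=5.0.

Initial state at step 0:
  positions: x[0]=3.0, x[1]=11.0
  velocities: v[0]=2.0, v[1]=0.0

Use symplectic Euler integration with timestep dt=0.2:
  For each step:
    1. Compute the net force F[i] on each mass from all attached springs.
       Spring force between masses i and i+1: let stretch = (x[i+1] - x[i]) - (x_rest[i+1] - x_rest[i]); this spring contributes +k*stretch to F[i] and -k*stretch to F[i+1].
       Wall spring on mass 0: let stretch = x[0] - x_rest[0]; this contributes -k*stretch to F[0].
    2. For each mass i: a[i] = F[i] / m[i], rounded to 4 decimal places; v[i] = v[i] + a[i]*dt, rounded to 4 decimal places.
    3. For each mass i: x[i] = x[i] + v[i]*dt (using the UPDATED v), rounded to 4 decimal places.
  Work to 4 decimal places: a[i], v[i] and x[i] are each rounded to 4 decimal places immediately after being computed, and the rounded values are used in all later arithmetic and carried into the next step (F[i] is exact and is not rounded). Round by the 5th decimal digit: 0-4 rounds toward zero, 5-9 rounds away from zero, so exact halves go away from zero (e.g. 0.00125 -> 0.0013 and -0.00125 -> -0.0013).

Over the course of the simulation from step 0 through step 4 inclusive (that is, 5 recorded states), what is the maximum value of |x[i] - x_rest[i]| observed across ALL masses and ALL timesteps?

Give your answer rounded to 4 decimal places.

Answer: 2.5304

Derivation:
Step 0: x=[3.0000 11.0000] v=[2.0000 0.0000]
Step 1: x=[4.2000 10.5200] v=[6.0000 -2.4000]
Step 2: x=[5.7392 9.8288] v=[7.6960 -3.4560]
Step 3: x=[7.0145 9.2833] v=[6.3763 -2.7277]
Step 4: x=[7.5304 9.1748] v=[2.5797 -0.5427]
Max displacement = 2.5304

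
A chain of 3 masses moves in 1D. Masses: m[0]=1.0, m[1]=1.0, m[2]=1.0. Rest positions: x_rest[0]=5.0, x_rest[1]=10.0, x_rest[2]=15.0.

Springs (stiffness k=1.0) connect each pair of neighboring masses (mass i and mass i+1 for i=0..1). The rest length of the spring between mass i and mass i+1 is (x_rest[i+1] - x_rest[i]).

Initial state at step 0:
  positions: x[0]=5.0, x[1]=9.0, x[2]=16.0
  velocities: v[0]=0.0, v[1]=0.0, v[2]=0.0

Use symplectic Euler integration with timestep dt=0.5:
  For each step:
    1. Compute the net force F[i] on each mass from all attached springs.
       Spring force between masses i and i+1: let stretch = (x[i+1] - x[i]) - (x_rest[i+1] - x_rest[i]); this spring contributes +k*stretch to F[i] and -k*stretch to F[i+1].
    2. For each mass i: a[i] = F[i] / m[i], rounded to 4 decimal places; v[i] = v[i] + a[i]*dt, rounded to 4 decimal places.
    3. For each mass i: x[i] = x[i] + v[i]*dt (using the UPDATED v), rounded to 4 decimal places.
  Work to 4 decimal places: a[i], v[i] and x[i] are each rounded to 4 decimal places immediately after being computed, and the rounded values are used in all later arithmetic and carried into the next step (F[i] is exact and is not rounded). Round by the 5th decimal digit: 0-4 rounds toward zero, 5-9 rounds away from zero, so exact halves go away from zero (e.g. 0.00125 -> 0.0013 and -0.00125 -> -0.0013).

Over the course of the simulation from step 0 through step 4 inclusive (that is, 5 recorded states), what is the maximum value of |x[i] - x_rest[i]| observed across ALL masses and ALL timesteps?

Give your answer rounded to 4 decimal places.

Answer: 1.1094

Derivation:
Step 0: x=[5.0000 9.0000 16.0000] v=[0.0000 0.0000 0.0000]
Step 1: x=[4.7500 9.7500 15.5000] v=[-0.5000 1.5000 -1.0000]
Step 2: x=[4.5000 10.6875 14.8125] v=[-0.5000 1.8750 -1.3750]
Step 3: x=[4.5469 11.1094 14.3438] v=[0.0938 0.8438 -0.9375]
Step 4: x=[4.9845 10.6993 14.3165] v=[0.8751 -0.8203 -0.0547]
Max displacement = 1.1094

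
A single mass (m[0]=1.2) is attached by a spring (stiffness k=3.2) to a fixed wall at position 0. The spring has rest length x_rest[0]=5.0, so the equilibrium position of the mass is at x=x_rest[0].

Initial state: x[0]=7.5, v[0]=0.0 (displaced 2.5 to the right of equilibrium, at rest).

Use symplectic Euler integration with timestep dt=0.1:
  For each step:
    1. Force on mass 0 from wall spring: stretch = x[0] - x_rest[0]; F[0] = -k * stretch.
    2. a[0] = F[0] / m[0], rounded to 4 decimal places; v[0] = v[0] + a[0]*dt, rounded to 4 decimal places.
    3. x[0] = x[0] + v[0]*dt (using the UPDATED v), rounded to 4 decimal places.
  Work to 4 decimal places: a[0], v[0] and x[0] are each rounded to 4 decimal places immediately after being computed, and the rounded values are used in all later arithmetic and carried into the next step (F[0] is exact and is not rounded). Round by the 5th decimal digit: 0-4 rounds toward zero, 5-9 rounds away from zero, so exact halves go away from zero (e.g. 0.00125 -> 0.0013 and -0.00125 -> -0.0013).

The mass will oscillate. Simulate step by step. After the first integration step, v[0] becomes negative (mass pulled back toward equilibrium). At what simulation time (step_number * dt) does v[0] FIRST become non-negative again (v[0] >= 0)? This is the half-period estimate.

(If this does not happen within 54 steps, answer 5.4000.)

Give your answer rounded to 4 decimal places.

Step 0: x=[7.5000] v=[0.0000]
Step 1: x=[7.4333] v=[-0.6667]
Step 2: x=[7.3017] v=[-1.3156]
Step 3: x=[7.1088] v=[-1.9294]
Step 4: x=[6.8596] v=[-2.4918]
Step 5: x=[6.5608] v=[-2.9877]
Step 6: x=[6.2204] v=[-3.4039]
Step 7: x=[5.8475] v=[-3.7293]
Step 8: x=[5.4520] v=[-3.9553]
Step 9: x=[5.0444] v=[-4.0758]
Step 10: x=[4.6356] v=[-4.0876]
Step 11: x=[4.2366] v=[-3.9904]
Step 12: x=[3.8579] v=[-3.7868]
Step 13: x=[3.5097] v=[-3.4822]
Step 14: x=[3.2012] v=[-3.0848]
Step 15: x=[2.9407] v=[-2.6051]
Step 16: x=[2.7351] v=[-2.0560]
Step 17: x=[2.5899] v=[-1.4520]
Step 18: x=[2.5090] v=[-0.8093]
Step 19: x=[2.4945] v=[-0.1450]
Step 20: x=[2.5468] v=[0.5231]
First v>=0 after going negative at step 20, time=2.0000

Answer: 2.0000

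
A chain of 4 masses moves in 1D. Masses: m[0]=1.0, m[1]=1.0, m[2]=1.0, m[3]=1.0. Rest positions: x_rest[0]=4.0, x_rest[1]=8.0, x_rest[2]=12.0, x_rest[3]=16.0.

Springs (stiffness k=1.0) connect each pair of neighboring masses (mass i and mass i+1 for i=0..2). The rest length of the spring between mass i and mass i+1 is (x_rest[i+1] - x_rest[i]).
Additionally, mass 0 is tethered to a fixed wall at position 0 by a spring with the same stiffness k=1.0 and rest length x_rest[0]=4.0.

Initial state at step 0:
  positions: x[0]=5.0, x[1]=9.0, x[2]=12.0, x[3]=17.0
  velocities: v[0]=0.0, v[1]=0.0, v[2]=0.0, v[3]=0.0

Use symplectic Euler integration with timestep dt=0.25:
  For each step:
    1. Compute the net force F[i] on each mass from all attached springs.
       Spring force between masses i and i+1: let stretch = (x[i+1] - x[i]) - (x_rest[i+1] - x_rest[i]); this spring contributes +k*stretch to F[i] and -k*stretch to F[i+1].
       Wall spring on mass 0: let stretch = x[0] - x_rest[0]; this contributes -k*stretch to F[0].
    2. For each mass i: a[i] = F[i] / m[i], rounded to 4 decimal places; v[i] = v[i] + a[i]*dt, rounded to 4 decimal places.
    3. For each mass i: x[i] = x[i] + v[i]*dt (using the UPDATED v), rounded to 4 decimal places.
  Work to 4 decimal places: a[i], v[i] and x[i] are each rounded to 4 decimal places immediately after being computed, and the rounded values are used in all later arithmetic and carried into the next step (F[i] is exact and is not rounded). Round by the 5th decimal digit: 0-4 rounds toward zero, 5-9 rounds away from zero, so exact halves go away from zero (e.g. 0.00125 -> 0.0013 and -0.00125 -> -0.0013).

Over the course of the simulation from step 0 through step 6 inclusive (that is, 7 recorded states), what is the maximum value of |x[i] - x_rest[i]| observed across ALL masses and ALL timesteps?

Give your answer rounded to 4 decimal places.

Answer: 1.3170

Derivation:
Step 0: x=[5.0000 9.0000 12.0000 17.0000] v=[0.0000 0.0000 0.0000 0.0000]
Step 1: x=[4.9375 8.9375 12.1250 16.9375] v=[-0.2500 -0.2500 0.5000 -0.2500]
Step 2: x=[4.8164 8.8242 12.3516 16.8242] v=[-0.4844 -0.4531 0.9063 -0.4531]
Step 3: x=[4.6448 8.6809 12.6373 16.6814] v=[-0.6866 -0.5732 1.1426 -0.5713]
Step 4: x=[4.4351 8.5326 12.9284 16.5358] v=[-0.8388 -0.5931 1.1645 -0.5823]
Step 5: x=[4.2043 8.4030 13.1703 16.4148] v=[-0.9232 -0.5185 0.9674 -0.4842]
Step 6: x=[3.9732 8.3089 13.3170 16.3410] v=[-0.9246 -0.3764 0.5867 -0.2953]
Max displacement = 1.3170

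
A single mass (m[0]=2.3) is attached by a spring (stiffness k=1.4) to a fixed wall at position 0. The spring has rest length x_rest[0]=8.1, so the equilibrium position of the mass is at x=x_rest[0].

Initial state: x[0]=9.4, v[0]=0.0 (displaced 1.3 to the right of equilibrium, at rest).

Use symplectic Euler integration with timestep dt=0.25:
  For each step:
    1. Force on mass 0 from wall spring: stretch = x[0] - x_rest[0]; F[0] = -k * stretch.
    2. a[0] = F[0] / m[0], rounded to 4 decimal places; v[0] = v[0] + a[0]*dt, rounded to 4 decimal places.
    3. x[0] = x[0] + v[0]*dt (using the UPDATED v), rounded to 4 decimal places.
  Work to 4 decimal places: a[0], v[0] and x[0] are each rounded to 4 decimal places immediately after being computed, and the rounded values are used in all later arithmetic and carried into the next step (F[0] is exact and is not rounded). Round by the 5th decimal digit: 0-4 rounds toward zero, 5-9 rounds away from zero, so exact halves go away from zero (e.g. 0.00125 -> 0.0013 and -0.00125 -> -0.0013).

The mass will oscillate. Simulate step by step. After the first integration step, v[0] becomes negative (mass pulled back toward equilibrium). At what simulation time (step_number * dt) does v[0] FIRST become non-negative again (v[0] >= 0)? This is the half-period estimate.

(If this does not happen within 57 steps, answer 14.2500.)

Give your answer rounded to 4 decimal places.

Step 0: x=[9.4000] v=[0.0000]
Step 1: x=[9.3506] v=[-0.1978]
Step 2: x=[9.2536] v=[-0.3881]
Step 3: x=[9.1127] v=[-0.5637]
Step 4: x=[8.9333] v=[-0.7178]
Step 5: x=[8.7222] v=[-0.8446]
Step 6: x=[8.4874] v=[-0.9393]
Step 7: x=[8.2378] v=[-0.9983]
Step 8: x=[7.9830] v=[-1.0193]
Step 9: x=[7.7326] v=[-1.0015]
Step 10: x=[7.4962] v=[-0.9456]
Step 11: x=[7.2828] v=[-0.8537]
Step 12: x=[7.1005] v=[-0.7294]
Step 13: x=[6.9562] v=[-0.5773]
Step 14: x=[6.8554] v=[-0.4033]
Step 15: x=[6.8019] v=[-0.2139]
Step 16: x=[6.7978] v=[-0.0164]
Step 17: x=[6.8433] v=[0.1818]
First v>=0 after going negative at step 17, time=4.2500

Answer: 4.2500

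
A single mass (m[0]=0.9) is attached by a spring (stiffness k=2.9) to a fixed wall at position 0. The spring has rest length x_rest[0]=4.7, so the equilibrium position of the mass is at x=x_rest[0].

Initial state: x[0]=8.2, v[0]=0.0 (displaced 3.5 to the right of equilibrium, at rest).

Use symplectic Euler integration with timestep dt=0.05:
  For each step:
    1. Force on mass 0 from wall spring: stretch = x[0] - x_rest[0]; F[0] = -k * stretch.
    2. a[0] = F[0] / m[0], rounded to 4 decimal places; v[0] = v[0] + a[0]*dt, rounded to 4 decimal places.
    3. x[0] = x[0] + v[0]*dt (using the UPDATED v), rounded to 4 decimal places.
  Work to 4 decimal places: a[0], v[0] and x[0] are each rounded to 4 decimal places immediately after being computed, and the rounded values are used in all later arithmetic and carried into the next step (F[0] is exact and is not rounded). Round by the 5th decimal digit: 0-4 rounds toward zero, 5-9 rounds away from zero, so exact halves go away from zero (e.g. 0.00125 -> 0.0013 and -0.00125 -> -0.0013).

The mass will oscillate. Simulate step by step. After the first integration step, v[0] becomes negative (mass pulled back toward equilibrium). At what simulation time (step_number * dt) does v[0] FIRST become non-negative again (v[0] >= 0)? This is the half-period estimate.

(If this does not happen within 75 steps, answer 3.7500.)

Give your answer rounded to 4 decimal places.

Step 0: x=[8.2000] v=[0.0000]
Step 1: x=[8.1718] v=[-0.5639]
Step 2: x=[8.1156] v=[-1.1232]
Step 3: x=[8.0319] v=[-1.6735]
Step 4: x=[7.9214] v=[-2.2103]
Step 5: x=[7.7849] v=[-2.7293]
Step 6: x=[7.6236] v=[-3.2263]
Step 7: x=[7.4387] v=[-3.6973]
Step 8: x=[7.2318] v=[-4.1385]
Step 9: x=[7.0045] v=[-4.5464]
Step 10: x=[6.7586] v=[-4.9177]
Step 11: x=[6.4961] v=[-5.2494]
Step 12: x=[6.2192] v=[-5.5388]
Step 13: x=[5.9300] v=[-5.7836]
Step 14: x=[5.6309] v=[-5.9818]
Step 15: x=[5.3243] v=[-6.1318]
Step 16: x=[5.0127] v=[-6.2324]
Step 17: x=[4.6986] v=[-6.2828]
Step 18: x=[4.3845] v=[-6.2826]
Step 19: x=[4.0729] v=[-6.2318]
Step 20: x=[3.7664] v=[-6.1308]
Step 21: x=[3.4674] v=[-5.9804]
Step 22: x=[3.1783] v=[-5.7818]
Step 23: x=[2.9015] v=[-5.5366]
Step 24: x=[2.6392] v=[-5.2468]
Step 25: x=[2.3935] v=[-4.9148]
Step 26: x=[2.1663] v=[-4.5432]
Step 27: x=[1.9596] v=[-4.1350]
Step 28: x=[1.7749] v=[-3.6935]
Step 29: x=[1.6138] v=[-3.2222]
Step 30: x=[1.4776] v=[-2.7250]
Step 31: x=[1.3673] v=[-2.2058]
Step 32: x=[1.2839] v=[-1.6689]
Step 33: x=[1.2280] v=[-1.1185]
Step 34: x=[1.2000] v=[-0.5591]
Step 35: x=[1.2002] v=[0.0048]
First v>=0 after going negative at step 35, time=1.7500

Answer: 1.7500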